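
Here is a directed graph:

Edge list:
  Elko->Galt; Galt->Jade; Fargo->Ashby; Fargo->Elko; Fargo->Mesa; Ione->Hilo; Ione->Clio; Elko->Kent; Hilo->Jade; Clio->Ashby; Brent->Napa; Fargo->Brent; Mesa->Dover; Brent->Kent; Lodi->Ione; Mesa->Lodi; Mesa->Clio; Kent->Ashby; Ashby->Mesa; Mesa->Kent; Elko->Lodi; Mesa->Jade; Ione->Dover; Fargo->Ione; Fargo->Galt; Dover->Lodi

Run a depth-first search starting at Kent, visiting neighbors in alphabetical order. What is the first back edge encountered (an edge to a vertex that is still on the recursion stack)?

Clio→Ashby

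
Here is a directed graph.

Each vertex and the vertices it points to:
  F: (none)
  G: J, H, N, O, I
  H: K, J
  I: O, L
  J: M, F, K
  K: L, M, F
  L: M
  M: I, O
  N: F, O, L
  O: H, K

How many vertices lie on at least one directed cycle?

7

A vertex is on a directed cycle iff it belongs to a strongly connected component of size ≥ 2 (or has a self-loop).
The vertices on cycles are {H, I, J, K, L, M, O} — 7 in total.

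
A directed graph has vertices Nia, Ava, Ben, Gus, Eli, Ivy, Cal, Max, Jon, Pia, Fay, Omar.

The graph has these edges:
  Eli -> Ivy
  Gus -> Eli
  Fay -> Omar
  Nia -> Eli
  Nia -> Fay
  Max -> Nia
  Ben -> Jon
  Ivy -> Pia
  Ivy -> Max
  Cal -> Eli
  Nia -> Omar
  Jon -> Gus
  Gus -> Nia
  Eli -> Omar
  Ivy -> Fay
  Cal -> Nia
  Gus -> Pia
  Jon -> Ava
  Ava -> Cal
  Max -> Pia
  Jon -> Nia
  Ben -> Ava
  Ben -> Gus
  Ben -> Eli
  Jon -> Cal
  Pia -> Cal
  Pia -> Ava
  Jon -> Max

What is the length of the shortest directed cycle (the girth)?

4

For each vertex v, BFS finds the shortest path from v back to v.
The shortest such closed walk is Max → Nia → Eli → Ivy → Max, length 4.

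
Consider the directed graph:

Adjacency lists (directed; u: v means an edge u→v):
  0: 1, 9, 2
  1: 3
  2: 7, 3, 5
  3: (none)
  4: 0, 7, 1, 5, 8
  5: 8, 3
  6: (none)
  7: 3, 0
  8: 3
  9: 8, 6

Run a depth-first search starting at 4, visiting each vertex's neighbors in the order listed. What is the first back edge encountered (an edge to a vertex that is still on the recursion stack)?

7→0

DFS from 4 (visiting each vertex's neighbors in the order listed); mark gray on enter, black on exit:
4 gray
  0 gray
    1 gray
      3 gray
      3 black
    1 black
    9 gray
      8 gray
        8→3: 3 black — skip
      8 black
      6 gray
      6 black
    9 black
    2 gray
      7 gray
        7→3: 3 black — skip
        7→0: 0 is gray → back edge
First back edge: 7 → 0.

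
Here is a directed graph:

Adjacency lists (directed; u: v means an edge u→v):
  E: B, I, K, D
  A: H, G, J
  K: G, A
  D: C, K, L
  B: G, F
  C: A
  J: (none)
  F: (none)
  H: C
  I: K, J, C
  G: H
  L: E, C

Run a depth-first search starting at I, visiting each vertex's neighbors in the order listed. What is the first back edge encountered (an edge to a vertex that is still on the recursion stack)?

A->H

DFS from I (visiting each vertex's neighbors in the order listed); mark gray on enter, black on exit:
I gray
  K gray
    G gray
      H gray
        C gray
          A gray
            A→H: H is gray → back edge
First back edge: A → H.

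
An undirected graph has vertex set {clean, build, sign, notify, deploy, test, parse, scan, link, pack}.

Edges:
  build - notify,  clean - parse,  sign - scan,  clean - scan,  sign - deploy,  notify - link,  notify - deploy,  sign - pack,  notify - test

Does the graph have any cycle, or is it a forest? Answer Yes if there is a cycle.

No

DFS, tracking each vertex's parent; an edge to a visited non-parent vertex closes a cycle.
Start from pack:
visit pack (parent –)
  visit sign (parent pack)
    sign–pack: parent, skip
    visit deploy (parent sign)
      deploy–sign: parent, skip
      visit notify (parent deploy)
        visit test (parent notify)
          test–notify: parent, skip
        notify–deploy: parent, skip
        visit link (parent notify)
          link–notify: parent, skip
        visit build (parent notify)
          build–notify: parent, skip
    visit scan (parent sign)
      visit clean (parent scan)
        visit parse (parent clean)
          parse–clean: parent, skip
        clean–scan: parent, skip
      scan–sign: parent, skip
No non-parent visited neighbor found — the graph is a forest.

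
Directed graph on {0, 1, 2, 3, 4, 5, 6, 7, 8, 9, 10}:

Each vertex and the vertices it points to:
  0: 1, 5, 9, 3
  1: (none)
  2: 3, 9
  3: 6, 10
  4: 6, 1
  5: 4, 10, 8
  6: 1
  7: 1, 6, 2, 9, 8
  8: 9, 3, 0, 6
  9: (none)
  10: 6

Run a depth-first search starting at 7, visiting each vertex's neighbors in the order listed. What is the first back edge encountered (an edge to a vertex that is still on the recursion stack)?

5->8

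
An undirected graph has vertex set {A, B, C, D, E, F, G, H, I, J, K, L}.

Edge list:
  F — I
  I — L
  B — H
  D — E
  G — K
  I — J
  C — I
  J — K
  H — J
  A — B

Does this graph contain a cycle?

No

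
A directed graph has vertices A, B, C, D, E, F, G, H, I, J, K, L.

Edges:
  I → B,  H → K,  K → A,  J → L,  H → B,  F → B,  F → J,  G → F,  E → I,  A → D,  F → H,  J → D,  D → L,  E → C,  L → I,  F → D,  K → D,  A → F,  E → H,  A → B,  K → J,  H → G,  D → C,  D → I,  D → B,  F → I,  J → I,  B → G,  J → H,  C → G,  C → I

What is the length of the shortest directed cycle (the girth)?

3

For each vertex v, BFS finds the shortest path from v back to v.
The shortest such closed walk is H → K → J → H, length 3.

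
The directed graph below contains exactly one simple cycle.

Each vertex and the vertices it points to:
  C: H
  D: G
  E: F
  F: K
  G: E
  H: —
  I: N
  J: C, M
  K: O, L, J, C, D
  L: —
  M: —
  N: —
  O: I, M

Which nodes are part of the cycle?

DFS with gray/black marking from K:
K gray
  O gray
    I gray
      N gray
      N black
    I black
    M gray
    M black
  O black
  L gray
  L black
  J gray
    C gray
      H gray
      H black
    C black
    J→M: M black — skip
  J black
  K→C: C black — skip
  D gray
    G gray
      E gray
        F gray
          F→K: K is gray → back edge
Back edge closes the cycle K → D → G → E → F → K; its vertices are {D, E, F, G, K}.

D, E, F, G, K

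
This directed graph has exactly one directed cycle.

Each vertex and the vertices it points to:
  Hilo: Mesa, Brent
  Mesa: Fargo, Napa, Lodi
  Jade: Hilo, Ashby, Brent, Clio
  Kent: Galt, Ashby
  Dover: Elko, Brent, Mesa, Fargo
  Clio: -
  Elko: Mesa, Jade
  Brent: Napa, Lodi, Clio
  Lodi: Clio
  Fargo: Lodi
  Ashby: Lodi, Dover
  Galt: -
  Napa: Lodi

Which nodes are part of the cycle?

DFS with gray/black marking from Ashby:
Ashby gray
  Lodi gray
    Clio gray
    Clio black
  Lodi black
  Dover gray
    Elko gray
      Mesa gray
        Fargo gray
          Fargo→Lodi: Lodi black — skip
        Fargo black
        Napa gray
          Napa→Lodi: Lodi black — skip
        Napa black
        Mesa→Lodi: Lodi black — skip
      Mesa black
      Jade gray
        Hilo gray
          Hilo→Mesa: Mesa black — skip
          Brent gray
            Brent→Napa: Napa black — skip
            Brent→Lodi: Lodi black — skip
            Brent→Clio: Clio black — skip
          Brent black
        Hilo black
        Jade→Ashby: Ashby is gray → back edge
Back edge closes the cycle Ashby → Dover → Elko → Jade → Ashby; its vertices are {Elko, Jade, Ashby, Dover}.

Elko, Jade, Ashby, Dover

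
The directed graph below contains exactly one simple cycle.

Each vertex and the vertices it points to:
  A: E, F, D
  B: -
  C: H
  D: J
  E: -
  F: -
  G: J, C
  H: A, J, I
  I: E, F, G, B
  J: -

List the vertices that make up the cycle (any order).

DFS with gray/black marking from H:
H gray
  A gray
    E gray
    E black
    F gray
    F black
    D gray
      J gray
      J black
    D black
  A black
  H→J: J black — skip
  I gray
    I→E: E black — skip
    I→F: F black — skip
    G gray
      G→J: J black — skip
      C gray
        C→H: H is gray → back edge
Back edge closes the cycle H → I → G → C → H; its vertices are {C, G, H, I}.

C, G, H, I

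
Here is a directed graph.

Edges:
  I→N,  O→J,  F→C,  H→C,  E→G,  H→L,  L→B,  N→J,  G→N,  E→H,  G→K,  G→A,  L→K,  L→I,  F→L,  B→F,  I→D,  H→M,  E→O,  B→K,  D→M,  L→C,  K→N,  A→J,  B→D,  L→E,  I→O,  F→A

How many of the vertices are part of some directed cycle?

5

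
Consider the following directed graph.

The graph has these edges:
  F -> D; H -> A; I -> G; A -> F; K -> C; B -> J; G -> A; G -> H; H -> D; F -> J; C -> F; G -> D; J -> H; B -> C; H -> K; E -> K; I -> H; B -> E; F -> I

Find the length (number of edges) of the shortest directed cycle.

4

For each vertex v, BFS finds the shortest path from v back to v.
The shortest such closed walk is F → J → H → A → F, length 4.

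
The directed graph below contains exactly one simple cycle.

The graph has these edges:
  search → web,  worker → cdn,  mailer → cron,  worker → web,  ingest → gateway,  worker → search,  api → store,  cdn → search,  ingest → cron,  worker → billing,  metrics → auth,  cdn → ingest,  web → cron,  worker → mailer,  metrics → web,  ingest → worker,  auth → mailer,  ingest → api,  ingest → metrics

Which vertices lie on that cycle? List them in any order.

DFS with gray/black marking from cdn:
cdn gray
  ingest gray
    cron gray
    cron black
    worker gray
      mailer gray
        mailer→cron: cron black — skip
      mailer black
      billing gray
      billing black
      search gray
        web gray
          web→cron: cron black — skip
        web black
      search black
      worker→web: web black — skip
      worker→cdn: cdn is gray → back edge
Back edge closes the cycle cdn → ingest → worker → cdn; its vertices are {cdn, ingest, worker}.

cdn, ingest, worker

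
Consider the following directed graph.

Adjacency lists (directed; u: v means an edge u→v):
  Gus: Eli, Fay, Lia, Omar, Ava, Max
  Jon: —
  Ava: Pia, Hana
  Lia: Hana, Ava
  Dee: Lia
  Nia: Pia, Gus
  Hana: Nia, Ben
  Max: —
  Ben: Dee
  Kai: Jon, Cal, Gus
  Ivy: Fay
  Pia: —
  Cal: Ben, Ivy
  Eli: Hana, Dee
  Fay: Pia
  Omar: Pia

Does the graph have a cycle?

DFS with white/gray/black marking, starting from Ivy:
Ivy gray
  Fay gray
    Pia gray
    Pia black
  Fay black
Ivy black
Gus gray
  Eli gray
    Hana gray
      Nia gray
        Nia→Pia: Pia black — skip
        Nia→Gus: Gus is gray → back edge
Back edge found, so a cycle exists: Gus → Eli → Hana → Nia → Gus.

Yes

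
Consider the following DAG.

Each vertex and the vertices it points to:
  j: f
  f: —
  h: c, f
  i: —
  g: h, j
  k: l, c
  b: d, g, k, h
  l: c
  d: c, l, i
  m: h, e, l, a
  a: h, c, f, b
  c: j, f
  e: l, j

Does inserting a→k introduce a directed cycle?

No

Adding a→k creates a cycle iff k can already reach a.
Explore from k: no path reaches a. The graph stays acyclic.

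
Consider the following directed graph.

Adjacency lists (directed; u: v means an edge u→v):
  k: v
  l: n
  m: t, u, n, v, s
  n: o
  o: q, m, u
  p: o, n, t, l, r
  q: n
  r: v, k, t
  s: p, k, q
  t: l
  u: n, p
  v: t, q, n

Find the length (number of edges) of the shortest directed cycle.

For each vertex v, BFS finds the shortest path from v back to v.
The shortest such closed walk is p → o → u → p, length 3.

3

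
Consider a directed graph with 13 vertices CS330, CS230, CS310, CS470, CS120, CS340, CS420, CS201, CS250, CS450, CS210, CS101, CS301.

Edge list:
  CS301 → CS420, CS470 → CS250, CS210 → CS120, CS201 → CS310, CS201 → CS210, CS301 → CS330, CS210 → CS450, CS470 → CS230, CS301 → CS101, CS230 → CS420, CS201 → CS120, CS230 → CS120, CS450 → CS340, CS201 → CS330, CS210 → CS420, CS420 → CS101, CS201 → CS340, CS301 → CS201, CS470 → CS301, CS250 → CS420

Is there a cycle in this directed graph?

No

DFS with white/gray/black marking, starting from CS210:
CS210 gray
  CS120 gray
  CS120 black
  CS420 gray
    CS101 gray
    CS101 black
  CS420 black
  CS450 gray
    CS340 gray
    CS340 black
  CS450 black
CS210 black
CS330 gray
CS330 black
CS230 gray
  CS230→CS420: CS420 black — skip
  CS230→CS120: CS120 black — skip
CS230 black
CS310 gray
CS310 black
CS470 gray
  CS301 gray
    CS301→CS101: CS101 black — skip
    CS301→CS330: CS330 black — skip
    CS301→CS420: CS420 black — skip
    CS201 gray
      CS201→CS330: CS330 black — skip
      CS201→CS310: CS310 black — skip
      CS201→CS340: CS340 black — skip
      CS201→CS210: CS210 black — skip
      CS201→CS120: CS120 black — skip
    CS201 black
  CS301 black
  CS470→CS230: CS230 black — skip
  CS250 gray
    CS250→CS420: CS420 black — skip
  CS250 black
CS470 black
Every edge goes to a white or black vertex — no back edge, so the graph is acyclic.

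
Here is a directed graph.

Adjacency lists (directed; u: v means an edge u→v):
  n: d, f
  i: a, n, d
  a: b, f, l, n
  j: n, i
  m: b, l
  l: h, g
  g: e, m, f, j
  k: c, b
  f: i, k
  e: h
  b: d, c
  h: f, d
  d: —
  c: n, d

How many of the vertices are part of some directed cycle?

A vertex is on a directed cycle iff it belongs to a strongly connected component of size ≥ 2 (or has a self-loop).
The vertices on cycles are {a, b, c, e, f, g, h, i, j, k, l, m, n} — 13 in total.

13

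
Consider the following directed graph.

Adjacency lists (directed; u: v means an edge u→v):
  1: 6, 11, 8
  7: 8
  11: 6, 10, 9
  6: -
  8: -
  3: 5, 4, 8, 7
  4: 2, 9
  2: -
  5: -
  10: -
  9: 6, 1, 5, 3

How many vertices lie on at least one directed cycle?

5

A vertex is on a directed cycle iff it belongs to a strongly connected component of size ≥ 2 (or has a self-loop).
The vertices on cycles are {1, 3, 4, 9, 11} — 5 in total.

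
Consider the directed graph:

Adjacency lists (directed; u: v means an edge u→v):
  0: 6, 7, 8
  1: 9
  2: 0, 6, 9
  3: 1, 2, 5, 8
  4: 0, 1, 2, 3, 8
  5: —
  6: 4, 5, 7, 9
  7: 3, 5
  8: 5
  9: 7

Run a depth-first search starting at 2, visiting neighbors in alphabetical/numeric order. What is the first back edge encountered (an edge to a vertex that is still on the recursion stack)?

4→0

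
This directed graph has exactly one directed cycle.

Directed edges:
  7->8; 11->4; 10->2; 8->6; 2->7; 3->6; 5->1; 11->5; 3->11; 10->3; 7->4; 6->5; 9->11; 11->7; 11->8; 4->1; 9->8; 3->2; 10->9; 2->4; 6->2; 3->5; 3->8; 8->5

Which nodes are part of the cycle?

DFS with gray/black marking from 2:
2 gray
  7 gray
    4 gray
      1 gray
      1 black
    4 black
    8 gray
      5 gray
        5→1: 1 black — skip
      5 black
      6 gray
        6→2: 2 is gray → back edge
Back edge closes the cycle 2 → 7 → 8 → 6 → 2; its vertices are {2, 6, 7, 8}.

2, 6, 7, 8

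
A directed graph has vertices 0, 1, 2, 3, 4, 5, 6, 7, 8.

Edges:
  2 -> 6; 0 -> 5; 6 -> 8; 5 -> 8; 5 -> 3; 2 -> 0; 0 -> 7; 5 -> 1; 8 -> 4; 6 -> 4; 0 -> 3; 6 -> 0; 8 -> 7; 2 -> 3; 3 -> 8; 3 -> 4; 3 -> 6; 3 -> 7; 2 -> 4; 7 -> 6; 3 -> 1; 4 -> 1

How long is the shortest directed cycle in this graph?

3

For each vertex v, BFS finds the shortest path from v back to v.
The shortest such closed walk is 0 → 3 → 6 → 0, length 3.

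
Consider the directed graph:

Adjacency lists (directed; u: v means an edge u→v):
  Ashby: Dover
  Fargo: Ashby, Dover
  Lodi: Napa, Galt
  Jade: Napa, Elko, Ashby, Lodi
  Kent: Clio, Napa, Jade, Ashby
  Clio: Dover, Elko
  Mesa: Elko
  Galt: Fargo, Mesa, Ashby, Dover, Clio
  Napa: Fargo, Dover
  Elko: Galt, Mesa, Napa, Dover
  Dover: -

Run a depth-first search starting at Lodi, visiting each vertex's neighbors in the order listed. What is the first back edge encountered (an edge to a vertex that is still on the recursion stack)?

Elko→Galt

DFS from Lodi (visiting each vertex's neighbors in the order listed); mark gray on enter, black on exit:
Lodi gray
  Napa gray
    Fargo gray
      Ashby gray
        Dover gray
        Dover black
      Ashby black
      Fargo→Dover: Dover black — skip
    Fargo black
    Napa→Dover: Dover black — skip
  Napa black
  Galt gray
    Galt→Fargo: Fargo black — skip
    Mesa gray
      Elko gray
        Elko→Galt: Galt is gray → back edge
First back edge: Elko → Galt.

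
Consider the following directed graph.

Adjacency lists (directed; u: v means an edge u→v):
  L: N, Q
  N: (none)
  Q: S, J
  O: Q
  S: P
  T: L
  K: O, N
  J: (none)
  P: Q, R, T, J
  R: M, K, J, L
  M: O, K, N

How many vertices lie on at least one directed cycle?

9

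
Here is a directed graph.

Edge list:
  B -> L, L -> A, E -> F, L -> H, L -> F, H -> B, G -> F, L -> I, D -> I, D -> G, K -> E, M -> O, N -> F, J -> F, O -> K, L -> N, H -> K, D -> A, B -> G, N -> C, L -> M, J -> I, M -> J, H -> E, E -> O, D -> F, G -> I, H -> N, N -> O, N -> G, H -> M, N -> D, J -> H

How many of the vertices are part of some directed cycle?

A vertex is on a directed cycle iff it belongs to a strongly connected component of size ≥ 2 (or has a self-loop).
The vertices on cycles are {B, E, H, J, K, L, M, O} — 8 in total.

8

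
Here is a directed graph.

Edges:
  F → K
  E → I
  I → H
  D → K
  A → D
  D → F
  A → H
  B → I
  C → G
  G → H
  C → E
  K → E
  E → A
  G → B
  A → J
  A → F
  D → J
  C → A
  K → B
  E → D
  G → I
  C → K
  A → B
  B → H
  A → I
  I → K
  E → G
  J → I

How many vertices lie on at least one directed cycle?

9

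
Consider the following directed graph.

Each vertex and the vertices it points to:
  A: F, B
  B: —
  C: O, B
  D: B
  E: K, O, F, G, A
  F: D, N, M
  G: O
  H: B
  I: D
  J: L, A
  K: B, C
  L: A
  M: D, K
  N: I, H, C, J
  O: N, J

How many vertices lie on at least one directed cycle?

A vertex is on a directed cycle iff it belongs to a strongly connected component of size ≥ 2 (or has a self-loop).
The vertices on cycles are {A, C, F, J, K, L, M, N, O} — 9 in total.

9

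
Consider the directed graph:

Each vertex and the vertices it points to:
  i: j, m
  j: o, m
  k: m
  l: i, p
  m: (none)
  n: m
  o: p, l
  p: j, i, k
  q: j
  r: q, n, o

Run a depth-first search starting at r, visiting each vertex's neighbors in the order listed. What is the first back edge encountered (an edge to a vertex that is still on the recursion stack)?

DFS from r (visiting each vertex's neighbors in the order listed); mark gray on enter, black on exit:
r gray
  q gray
    j gray
      o gray
        p gray
          p→j: j is gray → back edge
First back edge: p → j.

p->j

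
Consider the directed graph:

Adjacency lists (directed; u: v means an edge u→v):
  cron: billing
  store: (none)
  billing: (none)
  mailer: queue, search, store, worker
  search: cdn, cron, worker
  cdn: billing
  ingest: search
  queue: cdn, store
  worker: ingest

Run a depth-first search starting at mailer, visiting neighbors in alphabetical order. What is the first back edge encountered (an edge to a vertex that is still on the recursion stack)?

ingest→search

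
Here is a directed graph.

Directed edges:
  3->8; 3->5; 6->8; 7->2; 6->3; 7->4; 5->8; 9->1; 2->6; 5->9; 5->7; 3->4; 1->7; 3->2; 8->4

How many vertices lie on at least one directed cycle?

A vertex is on a directed cycle iff it belongs to a strongly connected component of size ≥ 2 (or has a self-loop).
The vertices on cycles are {1, 2, 3, 5, 6, 7, 9} — 7 in total.

7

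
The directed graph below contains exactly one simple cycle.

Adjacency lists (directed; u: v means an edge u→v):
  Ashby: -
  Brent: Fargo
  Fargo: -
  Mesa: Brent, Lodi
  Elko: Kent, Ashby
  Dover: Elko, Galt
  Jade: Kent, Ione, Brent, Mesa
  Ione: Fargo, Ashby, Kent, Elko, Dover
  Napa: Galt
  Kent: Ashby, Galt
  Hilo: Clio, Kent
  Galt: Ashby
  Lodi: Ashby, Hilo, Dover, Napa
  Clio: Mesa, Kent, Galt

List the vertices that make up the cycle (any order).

DFS with gray/black marking from Mesa:
Mesa gray
  Brent gray
    Fargo gray
    Fargo black
  Brent black
  Lodi gray
    Ashby gray
    Ashby black
    Hilo gray
      Clio gray
        Clio→Mesa: Mesa is gray → back edge
Back edge closes the cycle Mesa → Lodi → Hilo → Clio → Mesa; its vertices are {Clio, Hilo, Lodi, Mesa}.

Clio, Hilo, Lodi, Mesa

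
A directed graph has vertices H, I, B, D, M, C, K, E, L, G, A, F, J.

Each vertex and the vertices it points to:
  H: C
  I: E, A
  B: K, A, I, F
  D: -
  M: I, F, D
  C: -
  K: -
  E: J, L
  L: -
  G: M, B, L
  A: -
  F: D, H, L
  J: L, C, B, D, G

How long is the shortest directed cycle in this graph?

For each vertex v, BFS finds the shortest path from v back to v.
The shortest such closed walk is B → I → E → J → B, length 4.

4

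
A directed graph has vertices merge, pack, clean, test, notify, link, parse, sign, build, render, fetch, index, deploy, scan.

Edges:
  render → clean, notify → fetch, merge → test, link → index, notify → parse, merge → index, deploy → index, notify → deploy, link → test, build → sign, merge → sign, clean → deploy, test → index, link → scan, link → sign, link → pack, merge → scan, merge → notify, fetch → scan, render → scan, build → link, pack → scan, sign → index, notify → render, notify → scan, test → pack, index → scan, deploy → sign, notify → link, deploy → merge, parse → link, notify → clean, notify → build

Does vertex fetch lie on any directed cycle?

No

fetch lies on a cycle iff there is a path from fetch back to itself.
Exploring from fetch, it never reaches itself; equivalently, its strongly connected component is a singleton.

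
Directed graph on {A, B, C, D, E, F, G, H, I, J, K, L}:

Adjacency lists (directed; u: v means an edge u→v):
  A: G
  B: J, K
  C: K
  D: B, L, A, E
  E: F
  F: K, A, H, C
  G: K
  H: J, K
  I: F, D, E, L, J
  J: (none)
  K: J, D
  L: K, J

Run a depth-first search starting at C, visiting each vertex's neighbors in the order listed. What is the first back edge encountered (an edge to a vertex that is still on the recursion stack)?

DFS from C (visiting each vertex's neighbors in the order listed); mark gray on enter, black on exit:
C gray
  K gray
    J gray
    J black
    D gray
      B gray
        B→J: J black — skip
        B→K: K is gray → back edge
First back edge: B → K.

B→K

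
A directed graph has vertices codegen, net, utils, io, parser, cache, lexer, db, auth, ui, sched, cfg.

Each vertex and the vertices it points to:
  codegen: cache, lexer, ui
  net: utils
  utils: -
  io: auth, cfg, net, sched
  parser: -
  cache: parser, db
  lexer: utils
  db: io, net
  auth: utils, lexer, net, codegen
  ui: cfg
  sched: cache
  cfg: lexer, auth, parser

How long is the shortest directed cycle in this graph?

For each vertex v, BFS finds the shortest path from v back to v.
The shortest such closed walk is io → sched → cache → db → io, length 4.

4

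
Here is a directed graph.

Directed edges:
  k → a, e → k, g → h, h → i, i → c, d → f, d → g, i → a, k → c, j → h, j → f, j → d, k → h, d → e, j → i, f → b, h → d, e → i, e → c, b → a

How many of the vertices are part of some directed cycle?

A vertex is on a directed cycle iff it belongs to a strongly connected component of size ≥ 2 (or has a self-loop).
The vertices on cycles are {d, e, g, h, k} — 5 in total.

5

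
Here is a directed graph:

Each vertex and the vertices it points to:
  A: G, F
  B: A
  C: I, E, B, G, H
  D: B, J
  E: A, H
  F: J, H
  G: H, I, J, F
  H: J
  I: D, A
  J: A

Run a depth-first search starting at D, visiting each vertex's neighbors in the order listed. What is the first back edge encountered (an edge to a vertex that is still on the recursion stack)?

J->A

DFS from D (visiting each vertex's neighbors in the order listed); mark gray on enter, black on exit:
D gray
  B gray
    A gray
      G gray
        H gray
          J gray
            J→A: A is gray → back edge
First back edge: J → A.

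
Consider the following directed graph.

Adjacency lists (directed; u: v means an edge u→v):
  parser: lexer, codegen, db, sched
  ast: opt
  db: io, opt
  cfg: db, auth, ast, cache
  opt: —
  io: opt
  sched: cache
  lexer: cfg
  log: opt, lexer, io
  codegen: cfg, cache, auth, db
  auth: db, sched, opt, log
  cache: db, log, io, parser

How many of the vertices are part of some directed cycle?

8

A vertex is on a directed cycle iff it belongs to a strongly connected component of size ≥ 2 (or has a self-loop).
The vertices on cycles are {cfg, log, auth, cache, lexer, sched, parser, codegen} — 8 in total.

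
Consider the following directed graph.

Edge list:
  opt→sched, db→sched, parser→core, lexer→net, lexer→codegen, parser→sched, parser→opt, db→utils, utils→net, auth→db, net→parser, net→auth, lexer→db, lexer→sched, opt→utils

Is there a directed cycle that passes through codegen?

codegen lies on a cycle iff there is a path from codegen back to itself.
Exploring from codegen, it never reaches itself; equivalently, its strongly connected component is a singleton.

No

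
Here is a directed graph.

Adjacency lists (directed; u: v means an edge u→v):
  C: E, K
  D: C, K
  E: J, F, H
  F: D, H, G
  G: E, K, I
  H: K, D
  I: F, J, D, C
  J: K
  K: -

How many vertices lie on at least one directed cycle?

7

A vertex is on a directed cycle iff it belongs to a strongly connected component of size ≥ 2 (or has a self-loop).
The vertices on cycles are {C, D, E, F, G, H, I} — 7 in total.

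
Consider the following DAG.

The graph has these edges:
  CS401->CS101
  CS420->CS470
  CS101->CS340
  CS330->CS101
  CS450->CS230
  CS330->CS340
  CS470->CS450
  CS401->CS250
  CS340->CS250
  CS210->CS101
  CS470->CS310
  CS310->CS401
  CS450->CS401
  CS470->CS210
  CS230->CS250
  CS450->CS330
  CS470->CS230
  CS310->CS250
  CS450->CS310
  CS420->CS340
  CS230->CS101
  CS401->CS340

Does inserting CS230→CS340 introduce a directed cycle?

No

Adding CS230→CS340 creates a cycle iff CS340 can already reach CS230.
Explore from CS340: no path reaches CS230. The graph stays acyclic.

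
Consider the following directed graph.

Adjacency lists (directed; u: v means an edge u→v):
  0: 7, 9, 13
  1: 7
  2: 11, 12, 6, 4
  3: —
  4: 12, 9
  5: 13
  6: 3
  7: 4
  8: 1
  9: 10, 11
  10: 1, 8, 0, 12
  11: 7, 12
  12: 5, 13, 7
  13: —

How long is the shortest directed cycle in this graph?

3

For each vertex v, BFS finds the shortest path from v back to v.
The shortest such closed walk is 4 → 12 → 7 → 4, length 3.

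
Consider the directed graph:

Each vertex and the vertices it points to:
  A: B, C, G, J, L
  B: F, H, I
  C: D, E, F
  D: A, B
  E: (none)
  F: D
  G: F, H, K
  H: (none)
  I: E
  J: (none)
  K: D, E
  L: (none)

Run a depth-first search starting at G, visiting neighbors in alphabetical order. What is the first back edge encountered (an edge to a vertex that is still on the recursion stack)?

B->F

DFS from G (visiting neighbors in alphabetical order); mark gray on enter, black on exit:
G gray
  F gray
    D gray
      A gray
        B gray
          B→F: F is gray → back edge
First back edge: B → F.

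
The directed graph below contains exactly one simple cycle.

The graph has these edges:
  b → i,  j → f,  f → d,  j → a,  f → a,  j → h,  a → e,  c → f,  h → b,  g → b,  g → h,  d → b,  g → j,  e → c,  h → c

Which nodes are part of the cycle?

a, c, e, f

DFS with gray/black marking from f:
f gray
  d gray
    b gray
      i gray
      i black
    b black
  d black
  a gray
    e gray
      c gray
        c→f: f is gray → back edge
Back edge closes the cycle f → a → e → c → f; its vertices are {a, c, e, f}.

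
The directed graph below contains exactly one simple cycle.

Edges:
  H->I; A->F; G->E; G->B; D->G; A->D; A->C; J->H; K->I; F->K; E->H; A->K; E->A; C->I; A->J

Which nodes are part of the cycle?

A, D, E, G

DFS with gray/black marking from A:
A gray
  C gray
    I gray
    I black
  C black
  F gray
    K gray
      K→I: I black — skip
    K black
  F black
  J gray
    H gray
      H→I: I black — skip
    H black
  J black
  D gray
    G gray
      B gray
      B black
      E gray
        E→A: A is gray → back edge
Back edge closes the cycle A → D → G → E → A; its vertices are {A, D, E, G}.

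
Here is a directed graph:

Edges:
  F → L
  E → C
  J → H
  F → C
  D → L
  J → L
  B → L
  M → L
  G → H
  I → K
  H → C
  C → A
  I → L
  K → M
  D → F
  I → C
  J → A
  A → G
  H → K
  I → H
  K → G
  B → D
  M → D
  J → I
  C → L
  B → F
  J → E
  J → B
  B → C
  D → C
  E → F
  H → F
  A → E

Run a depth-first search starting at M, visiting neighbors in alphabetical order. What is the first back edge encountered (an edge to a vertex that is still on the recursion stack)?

E->C

DFS from M (visiting neighbors in alphabetical order); mark gray on enter, black on exit:
M gray
  D gray
    C gray
      A gray
        E gray
          E→C: C is gray → back edge
First back edge: E → C.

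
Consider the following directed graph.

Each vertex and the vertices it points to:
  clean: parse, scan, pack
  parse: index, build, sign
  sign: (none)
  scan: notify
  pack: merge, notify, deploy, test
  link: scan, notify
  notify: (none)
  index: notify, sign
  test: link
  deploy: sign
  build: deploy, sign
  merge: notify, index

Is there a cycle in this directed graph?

DFS with white/gray/black marking, starting from test:
test gray
  link gray
    scan gray
      notify gray
      notify black
    scan black
    link→notify: notify black — skip
  link black
test black
clean gray
  parse gray
    index gray
      index→notify: notify black — skip
      sign gray
      sign black
    index black
    build gray
      deploy gray
        deploy→sign: sign black — skip
      deploy black
      build→sign: sign black — skip
    build black
    parse→sign: sign black — skip
  parse black
  clean→scan: scan black — skip
  pack gray
    merge gray
      merge→notify: notify black — skip
      merge→index: index black — skip
    merge black
    pack→notify: notify black — skip
    pack→deploy: deploy black — skip
    pack→test: test black — skip
  pack black
clean black
Every edge goes to a white or black vertex — no back edge, so the graph is acyclic.

No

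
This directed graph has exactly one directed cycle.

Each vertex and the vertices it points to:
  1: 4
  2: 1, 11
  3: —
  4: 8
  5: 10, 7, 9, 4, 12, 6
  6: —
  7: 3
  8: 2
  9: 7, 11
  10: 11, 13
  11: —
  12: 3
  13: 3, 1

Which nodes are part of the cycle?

DFS with gray/black marking from 4:
4 gray
  8 gray
    2 gray
      1 gray
        1→4: 4 is gray → back edge
Back edge closes the cycle 4 → 8 → 2 → 1 → 4; its vertices are {1, 2, 4, 8}.

1, 2, 4, 8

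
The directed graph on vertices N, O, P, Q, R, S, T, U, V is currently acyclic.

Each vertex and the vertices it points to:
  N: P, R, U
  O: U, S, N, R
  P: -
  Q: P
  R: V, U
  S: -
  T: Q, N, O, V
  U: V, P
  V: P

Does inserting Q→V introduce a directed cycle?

No

Adding Q→V creates a cycle iff V can already reach Q.
Explore from V: no path reaches Q. The graph stays acyclic.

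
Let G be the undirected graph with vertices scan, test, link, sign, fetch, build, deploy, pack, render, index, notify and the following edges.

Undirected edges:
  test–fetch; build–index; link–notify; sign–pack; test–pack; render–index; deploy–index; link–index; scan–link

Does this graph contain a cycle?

DFS, tracking each vertex's parent; an edge to a visited non-parent vertex closes a cycle.
Start from notify:
visit notify (parent –)
  visit link (parent notify)
    visit scan (parent link)
      scan–link: parent, skip
    link–notify: parent, skip
    visit index (parent link)
      index–link: parent, skip
      visit build (parent index)
        build–index: parent, skip
      visit deploy (parent index)
        deploy–index: parent, skip
      visit render (parent index)
        render–index: parent, skip
visit test (parent –)
  visit pack (parent test)
    pack–test: parent, skip
    visit sign (parent pack)
      sign–pack: parent, skip
  visit fetch (parent test)
    fetch–test: parent, skip
No non-parent visited neighbor found — the graph is a forest.

No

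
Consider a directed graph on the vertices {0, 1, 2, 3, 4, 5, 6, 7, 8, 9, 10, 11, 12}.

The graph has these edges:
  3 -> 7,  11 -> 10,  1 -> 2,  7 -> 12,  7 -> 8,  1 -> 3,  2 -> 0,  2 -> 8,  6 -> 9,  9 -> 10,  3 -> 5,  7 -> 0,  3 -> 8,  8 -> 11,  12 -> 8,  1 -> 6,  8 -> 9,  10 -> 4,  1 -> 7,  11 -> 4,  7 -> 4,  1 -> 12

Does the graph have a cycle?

DFS with white/gray/black marking, starting from 11:
11 gray
  10 gray
    4 gray
    4 black
  10 black
  11→4: 4 black — skip
11 black
0 gray
0 black
1 gray
  6 gray
    9 gray
      9→10: 10 black — skip
    9 black
  6 black
  2 gray
    8 gray
      8→11: 11 black — skip
      8→9: 9 black — skip
    8 black
    2→0: 0 black — skip
  2 black
  12 gray
    12→8: 8 black — skip
  12 black
  7 gray
    7→4: 4 black — skip
    7→0: 0 black — skip
    7→12: 12 black — skip
    7→8: 8 black — skip
  7 black
  3 gray
    3→8: 8 black — skip
    3→7: 7 black — skip
    5 gray
    5 black
  3 black
1 black
Every edge goes to a white or black vertex — no back edge, so the graph is acyclic.

No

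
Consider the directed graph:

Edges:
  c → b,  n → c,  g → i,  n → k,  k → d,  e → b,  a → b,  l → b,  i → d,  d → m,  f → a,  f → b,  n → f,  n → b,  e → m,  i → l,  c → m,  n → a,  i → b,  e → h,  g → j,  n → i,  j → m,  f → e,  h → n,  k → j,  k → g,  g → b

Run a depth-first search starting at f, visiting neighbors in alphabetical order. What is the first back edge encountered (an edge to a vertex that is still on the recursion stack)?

DFS from f (visiting neighbors in alphabetical order); mark gray on enter, black on exit:
f gray
  a gray
    b gray
    b black
  a black
  f→b: b black — skip
  e gray
    e→b: b black — skip
    h gray
      n gray
        n→a: a black — skip
        n→b: b black — skip
        c gray
          c→b: b black — skip
          m gray
          m black
        c black
        n→f: f is gray → back edge
First back edge: n → f.

n->f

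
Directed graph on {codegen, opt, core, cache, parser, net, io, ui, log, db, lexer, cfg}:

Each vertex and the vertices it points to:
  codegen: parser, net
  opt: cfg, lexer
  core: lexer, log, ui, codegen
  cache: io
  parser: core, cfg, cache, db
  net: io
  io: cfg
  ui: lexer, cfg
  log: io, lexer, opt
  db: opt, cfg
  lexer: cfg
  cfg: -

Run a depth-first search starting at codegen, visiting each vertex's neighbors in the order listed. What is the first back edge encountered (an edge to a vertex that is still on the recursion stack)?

core->codegen

DFS from codegen (visiting each vertex's neighbors in the order listed); mark gray on enter, black on exit:
codegen gray
  parser gray
    core gray
      lexer gray
        cfg gray
        cfg black
      lexer black
      log gray
        io gray
          io→cfg: cfg black — skip
        io black
        log→lexer: lexer black — skip
        opt gray
          opt→cfg: cfg black — skip
          opt→lexer: lexer black — skip
        opt black
      log black
      ui gray
        ui→lexer: lexer black — skip
        ui→cfg: cfg black — skip
      ui black
      core→codegen: codegen is gray → back edge
First back edge: core → codegen.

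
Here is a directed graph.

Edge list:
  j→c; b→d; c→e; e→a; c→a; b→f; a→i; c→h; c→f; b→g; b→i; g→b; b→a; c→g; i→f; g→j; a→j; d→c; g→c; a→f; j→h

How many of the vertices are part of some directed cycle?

7

A vertex is on a directed cycle iff it belongs to a strongly connected component of size ≥ 2 (or has a self-loop).
The vertices on cycles are {a, b, c, d, e, g, j} — 7 in total.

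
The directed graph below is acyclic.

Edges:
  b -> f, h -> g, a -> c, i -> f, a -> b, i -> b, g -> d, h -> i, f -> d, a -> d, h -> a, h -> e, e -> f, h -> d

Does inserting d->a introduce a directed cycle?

Yes

Adding d→a creates a cycle iff a can already reach d.
Path from a: a → d.
So a → … → d → a is a cycle.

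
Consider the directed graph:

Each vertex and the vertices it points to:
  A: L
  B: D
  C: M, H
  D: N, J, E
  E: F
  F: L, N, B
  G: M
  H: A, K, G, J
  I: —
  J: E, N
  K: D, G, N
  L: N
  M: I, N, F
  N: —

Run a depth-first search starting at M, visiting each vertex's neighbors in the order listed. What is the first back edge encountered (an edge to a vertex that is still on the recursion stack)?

E->F

DFS from M (visiting each vertex's neighbors in the order listed); mark gray on enter, black on exit:
M gray
  I gray
  I black
  N gray
  N black
  F gray
    L gray
      L→N: N black — skip
    L black
    F→N: N black — skip
    B gray
      D gray
        D→N: N black — skip
        J gray
          E gray
            E→F: F is gray → back edge
First back edge: E → F.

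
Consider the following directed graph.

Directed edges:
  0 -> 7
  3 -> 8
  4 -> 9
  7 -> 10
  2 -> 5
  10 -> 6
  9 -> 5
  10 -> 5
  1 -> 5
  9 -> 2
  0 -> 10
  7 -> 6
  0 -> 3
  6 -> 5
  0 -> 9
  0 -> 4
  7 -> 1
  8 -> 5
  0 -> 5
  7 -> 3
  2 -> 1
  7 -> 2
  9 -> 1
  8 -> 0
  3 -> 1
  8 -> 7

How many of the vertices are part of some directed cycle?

A vertex is on a directed cycle iff it belongs to a strongly connected component of size ≥ 2 (or has a self-loop).
The vertices on cycles are {0, 3, 7, 8} — 4 in total.

4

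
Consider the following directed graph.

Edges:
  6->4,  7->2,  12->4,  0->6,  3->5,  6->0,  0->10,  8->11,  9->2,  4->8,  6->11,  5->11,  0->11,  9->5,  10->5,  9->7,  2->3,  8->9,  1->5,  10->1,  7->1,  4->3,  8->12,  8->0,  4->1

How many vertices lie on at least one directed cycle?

5

A vertex is on a directed cycle iff it belongs to a strongly connected component of size ≥ 2 (or has a self-loop).
The vertices on cycles are {0, 4, 6, 8, 12} — 5 in total.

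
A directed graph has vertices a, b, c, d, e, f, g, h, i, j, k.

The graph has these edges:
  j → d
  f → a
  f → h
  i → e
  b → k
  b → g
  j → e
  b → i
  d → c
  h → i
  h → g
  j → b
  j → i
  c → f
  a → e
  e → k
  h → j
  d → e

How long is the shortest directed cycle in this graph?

5

For each vertex v, BFS finds the shortest path from v back to v.
The shortest such closed walk is f → h → j → d → c → f, length 5.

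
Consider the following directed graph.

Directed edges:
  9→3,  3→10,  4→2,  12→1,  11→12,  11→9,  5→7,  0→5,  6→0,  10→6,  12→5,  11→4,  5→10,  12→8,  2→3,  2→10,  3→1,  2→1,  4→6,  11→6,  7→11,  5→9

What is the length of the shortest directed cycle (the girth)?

For each vertex v, BFS finds the shortest path from v back to v.
The shortest such closed walk is 11 → 12 → 5 → 7 → 11, length 4.

4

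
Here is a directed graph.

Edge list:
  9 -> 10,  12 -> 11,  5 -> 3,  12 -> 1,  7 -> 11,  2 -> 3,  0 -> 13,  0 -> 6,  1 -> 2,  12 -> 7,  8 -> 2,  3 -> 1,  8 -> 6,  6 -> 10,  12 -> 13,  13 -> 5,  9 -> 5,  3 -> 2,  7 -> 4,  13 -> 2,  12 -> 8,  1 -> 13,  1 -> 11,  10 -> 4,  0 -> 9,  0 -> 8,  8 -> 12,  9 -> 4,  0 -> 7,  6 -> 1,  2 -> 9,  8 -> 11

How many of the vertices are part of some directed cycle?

8

A vertex is on a directed cycle iff it belongs to a strongly connected component of size ≥ 2 (or has a self-loop).
The vertices on cycles are {1, 2, 3, 5, 8, 9, 12, 13} — 8 in total.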